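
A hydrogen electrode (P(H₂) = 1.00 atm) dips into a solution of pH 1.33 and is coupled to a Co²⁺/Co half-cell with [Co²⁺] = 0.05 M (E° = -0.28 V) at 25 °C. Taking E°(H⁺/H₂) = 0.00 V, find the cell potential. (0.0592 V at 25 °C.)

0.24 V

The hydrogen couple is the cathode, so E°_cell = 0.28 V; n = 2.
[H⁺] = 10^(−1.33) = 0.047 M, and Q = [Co²⁺]·P(H₂) / [H⁺]^2 = 22.9.
E = E° − (0.0592/2) log Q = 0.28 − (0.0592/2)(1.359) = 0.240 V.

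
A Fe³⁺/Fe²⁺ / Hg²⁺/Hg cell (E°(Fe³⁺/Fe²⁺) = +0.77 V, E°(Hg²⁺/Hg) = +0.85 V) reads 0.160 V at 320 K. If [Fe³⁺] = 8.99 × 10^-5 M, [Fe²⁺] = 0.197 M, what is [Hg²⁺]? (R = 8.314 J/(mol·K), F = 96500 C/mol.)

6.9 × 10^-5 M

From the Nernst equation, ln Q = nF(E° − E)/RT = 2×96500×(0.08 − 0.160)/(8.314×320) = -5.803, so Q = 0.00302.
With Q = [Fe³⁺]^2/([Fe²⁺]^2·[Hg²⁺]) and the known concentrations, [Hg²⁺] in the denominator gives [Hg²⁺] = 6.9 × 10^-5 M.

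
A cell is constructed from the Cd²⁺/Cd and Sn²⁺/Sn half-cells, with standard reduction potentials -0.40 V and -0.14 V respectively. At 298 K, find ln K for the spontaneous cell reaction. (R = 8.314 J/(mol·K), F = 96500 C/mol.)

E°_cell = -0.14 − (-0.40) = 0.26 V, with n = 2 electrons transferred.
At equilibrium E = 0, so the Nernst equation gives ln K = nFE°/RT = (2)(96500)(0.26)/((8.314)(298)) = 20.25.

ln K = 20.3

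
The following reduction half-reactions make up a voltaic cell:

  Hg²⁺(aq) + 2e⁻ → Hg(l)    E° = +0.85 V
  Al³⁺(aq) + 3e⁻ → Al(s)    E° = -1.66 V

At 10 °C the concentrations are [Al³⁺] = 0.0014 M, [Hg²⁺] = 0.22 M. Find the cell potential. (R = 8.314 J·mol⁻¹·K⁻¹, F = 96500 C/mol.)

The Hg²⁺/Hg couple has the higher reduction potential and acts as the cathode, so E°_cell = +0.85 − (-1.66) = 2.51 V.
Balancing electrons gives n = 6; the reaction quotient is Q = [Al³⁺]^2/[Hg²⁺]^3 = 1.84 × 10^-4.
E = E° − (RT/nF) ln Q = 2.51 − (8.314×283)/(6×96500) × (-8.600) = 2.510 + 0.035 = 2.545 V.

2.54 V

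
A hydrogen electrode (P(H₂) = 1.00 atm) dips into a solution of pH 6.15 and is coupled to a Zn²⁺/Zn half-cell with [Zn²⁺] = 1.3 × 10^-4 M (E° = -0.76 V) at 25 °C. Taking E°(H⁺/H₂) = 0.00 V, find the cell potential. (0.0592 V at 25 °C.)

The hydrogen couple is the cathode, so E°_cell = 0.76 V; n = 2.
[H⁺] = 10^(−6.15) = 7.1 × 10^-7 M, and Q = [Zn²⁺]·P(H₂) / [H⁺]^2 = 2.59 × 10^8.
E = E° − (0.0592/2) log Q = 0.76 − (0.0592/2)(8.414) = 0.511 V.

0.51 V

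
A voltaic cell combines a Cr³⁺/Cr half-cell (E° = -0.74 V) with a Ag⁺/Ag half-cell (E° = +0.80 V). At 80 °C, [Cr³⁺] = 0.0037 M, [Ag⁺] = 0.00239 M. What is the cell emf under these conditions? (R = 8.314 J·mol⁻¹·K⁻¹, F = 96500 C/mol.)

The Ag⁺/Ag couple has the higher reduction potential and acts as the cathode, so E°_cell = +0.80 − (-0.74) = 1.54 V.
Balancing electrons gives n = 3; the reaction quotient is Q = [Cr³⁺]/[Ag⁺]^3 = 2.71 × 10^5.
E = E° − (RT/nF) ln Q = 1.54 − (8.314×353)/(3×96500) × (12.510) = 1.540 − 0.127 = 1.413 V.

1.41 V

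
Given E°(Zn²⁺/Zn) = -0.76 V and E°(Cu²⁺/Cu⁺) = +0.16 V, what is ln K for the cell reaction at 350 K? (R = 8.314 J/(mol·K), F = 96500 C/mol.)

E°_cell = +0.16 − (-0.76) = 0.92 V, with n = 2 electrons transferred.
At equilibrium E = 0, so the Nernst equation gives ln K = nFE°/RT = (2)(96500)(0.92)/((8.314)(350)) = 61.02.

ln K = 61.0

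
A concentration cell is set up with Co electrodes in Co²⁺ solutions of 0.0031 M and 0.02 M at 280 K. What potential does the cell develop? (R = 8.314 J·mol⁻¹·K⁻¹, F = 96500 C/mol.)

0.022 V

Both half-cells are Co²⁺/Co, so E°_cell = 0. The concentrated side is the cathode; the cell reaction moves Co²⁺ from high to low concentration with n = 2.
Q = [Co²⁺]_dilute/[Co²⁺]_conc = 0.0031/0.02 = 0.155.
E = 0 − (RT/nF) ln Q = −((8.314×280)/(2×96500))(-1.864) = 0.0225 V.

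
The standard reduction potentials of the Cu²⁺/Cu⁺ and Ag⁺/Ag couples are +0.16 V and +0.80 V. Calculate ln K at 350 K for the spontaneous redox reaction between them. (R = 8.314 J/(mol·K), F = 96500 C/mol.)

E°_cell = +0.80 − (+0.16) = 0.64 V, with n = 1 electron transferred.
At equilibrium E = 0, so the Nernst equation gives ln K = nFE°/RT = (1)(96500)(0.64)/((8.314)(350)) = 21.22.

ln K = 21.2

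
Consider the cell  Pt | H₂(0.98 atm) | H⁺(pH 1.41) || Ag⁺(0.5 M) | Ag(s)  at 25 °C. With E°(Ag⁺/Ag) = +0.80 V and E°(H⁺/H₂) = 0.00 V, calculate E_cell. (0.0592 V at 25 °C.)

The Ag⁺/Ag couple is the cathode, so E°_cell = 0.80 V; n = 2.
[H⁺] = 10^(−1.41) = 0.039 M, and Q = [H⁺]^2 / ([Ag⁺]^2·P(H₂)) = 0.00618.
E = E° − (0.0592/2) log Q = 0.80 − (0.0592/2)(-2.209) = 0.865 V.

0.87 V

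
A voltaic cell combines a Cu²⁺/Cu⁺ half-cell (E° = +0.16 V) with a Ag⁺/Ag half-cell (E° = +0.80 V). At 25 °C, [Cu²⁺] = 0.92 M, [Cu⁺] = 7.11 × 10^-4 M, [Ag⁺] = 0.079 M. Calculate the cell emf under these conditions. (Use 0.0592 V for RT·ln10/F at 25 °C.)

The Ag⁺/Ag couple has the higher reduction potential and acts as the cathode, so E°_cell = +0.80 − (+0.16) = 0.64 V.
Balancing electrons gives n = 1; the reaction quotient is Q = [Cu²⁺]/([Cu⁺]·[Ag⁺]) = 1.64 × 10^4.
At 25 °C, E = E° − (0.0592/n) log Q = 0.64 − (0.0592/1)(4.214) = 0.640 − 0.249 = 0.391 V.

0.391 V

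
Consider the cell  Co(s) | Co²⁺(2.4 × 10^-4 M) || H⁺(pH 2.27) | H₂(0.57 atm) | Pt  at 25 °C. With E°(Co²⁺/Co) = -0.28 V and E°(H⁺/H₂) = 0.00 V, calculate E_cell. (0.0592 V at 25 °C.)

0.26 V

The hydrogen couple is the cathode, so E°_cell = 0.28 V; n = 2.
[H⁺] = 10^(−2.27) = 0.0054 M, and Q = [Co²⁺]·P(H₂) / [H⁺]^2 = 4.74.
E = E° − (0.0592/2) log Q = 0.28 − (0.0592/2)(0.676) = 0.260 V.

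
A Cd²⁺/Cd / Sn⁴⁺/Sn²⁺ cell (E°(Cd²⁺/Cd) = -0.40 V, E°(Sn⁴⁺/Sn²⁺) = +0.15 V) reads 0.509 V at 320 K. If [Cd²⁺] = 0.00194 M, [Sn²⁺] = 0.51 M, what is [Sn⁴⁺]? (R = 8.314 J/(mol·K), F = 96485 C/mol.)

From the Nernst equation, ln Q = nF(E° − E)/RT = 2×96485×(0.55 − 0.509)/(8.314×320) = 2.974, so Q = 19.6.
With Q = [Cd²⁺]·[Sn²⁺]/[Sn⁴⁺] and the known concentrations, [Sn⁴⁺] in the denominator gives [Sn⁴⁺] = 5.1 × 10^-5 M.

5.1 × 10^-5 M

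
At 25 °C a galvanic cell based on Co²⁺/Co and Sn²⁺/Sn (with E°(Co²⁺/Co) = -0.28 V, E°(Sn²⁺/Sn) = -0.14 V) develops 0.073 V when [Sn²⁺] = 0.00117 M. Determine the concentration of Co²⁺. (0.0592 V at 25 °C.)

From the Nernst equation, log Q = n(E° − E)/0.0592 = 2(0.14 − 0.073)/0.0592 = 2.264, so Q = 183.
With Q = [Co²⁺]/[Sn²⁺] and the known concentrations, [Co²⁺] in the numerator gives [Co²⁺] = 0.21 M.

0.21 M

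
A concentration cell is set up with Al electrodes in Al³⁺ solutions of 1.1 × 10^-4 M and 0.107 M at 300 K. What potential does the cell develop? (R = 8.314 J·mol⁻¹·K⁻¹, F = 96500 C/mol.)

Both half-cells are Al³⁺/Al, so E°_cell = 0. The concentrated side is the cathode; the cell reaction moves Al³⁺ from high to low concentration with n = 3.
Q = [Al³⁺]_dilute/[Al³⁺]_conc = 1.1 × 10^-4/0.107 = 0.00103.
E = 0 − (RT/nF) ln Q = −((8.314×300)/(3×96500))(-6.880) = 0.0593 V.

0.059 V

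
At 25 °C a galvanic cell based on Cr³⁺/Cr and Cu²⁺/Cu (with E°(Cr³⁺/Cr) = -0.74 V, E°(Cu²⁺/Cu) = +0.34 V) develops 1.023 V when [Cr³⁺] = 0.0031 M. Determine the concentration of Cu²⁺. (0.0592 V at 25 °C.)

From the Nernst equation, log Q = n(E° − E)/0.0592 = 6(1.08 − 1.023)/0.0592 = 5.777, so Q = 5.98 × 10^5.
With Q = [Cr³⁺]^2/[Cu²⁺]^3 and the known concentrations, [Cu²⁺]^3 in the denominator gives [Cu²⁺] = 2.5 × 10^-4 M.

2.5 × 10^-4 M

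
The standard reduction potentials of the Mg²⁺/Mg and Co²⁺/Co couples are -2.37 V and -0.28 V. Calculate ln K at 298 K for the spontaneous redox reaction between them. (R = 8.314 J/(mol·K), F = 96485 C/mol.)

ln K = 162.8

E°_cell = -0.28 − (-2.37) = 2.09 V, with n = 2 electrons transferred.
At equilibrium E = 0, so the Nernst equation gives ln K = nFE°/RT = (2)(96485)(2.09)/((8.314)(298)) = 162.78.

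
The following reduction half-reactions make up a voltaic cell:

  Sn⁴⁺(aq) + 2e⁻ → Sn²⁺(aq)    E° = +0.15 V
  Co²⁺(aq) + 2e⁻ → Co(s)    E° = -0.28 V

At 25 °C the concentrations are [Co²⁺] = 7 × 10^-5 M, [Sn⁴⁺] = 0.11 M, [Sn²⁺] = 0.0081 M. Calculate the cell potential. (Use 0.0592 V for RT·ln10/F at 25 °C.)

The Sn⁴⁺/Sn²⁺ couple has the higher reduction potential and acts as the cathode, so E°_cell = +0.15 − (-0.28) = 0.43 V.
Balancing electrons gives n = 2; the reaction quotient is Q = [Co²⁺]·[Sn²⁺]/[Sn⁴⁺] = 5.15 × 10^-6.
At 25 °C, E = E° − (0.0592/n) log Q = 0.43 − (0.0592/2)(-5.288) = 0.430 + 0.157 = 0.587 V.

0.587 V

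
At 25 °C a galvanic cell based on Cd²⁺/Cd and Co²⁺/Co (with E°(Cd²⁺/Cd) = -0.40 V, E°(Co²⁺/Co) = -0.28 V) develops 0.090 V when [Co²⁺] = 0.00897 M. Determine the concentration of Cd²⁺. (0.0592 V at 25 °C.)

0.093 M

From the Nernst equation, log Q = n(E° − E)/0.0592 = 2(0.12 − 0.090)/0.0592 = 1.014, so Q = 10.3.
With Q = [Cd²⁺]/[Co²⁺] and the known concentrations, [Cd²⁺] in the numerator gives [Cd²⁺] = 0.093 M.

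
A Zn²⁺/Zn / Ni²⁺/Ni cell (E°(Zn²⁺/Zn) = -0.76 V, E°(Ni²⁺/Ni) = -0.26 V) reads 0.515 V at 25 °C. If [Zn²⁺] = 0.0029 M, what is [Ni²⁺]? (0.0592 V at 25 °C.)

From the Nernst equation, log Q = n(E° − E)/0.0592 = 2(0.50 − 0.515)/0.0592 = -0.507, so Q = 0.311.
With Q = [Zn²⁺]/[Ni²⁺] and the known concentrations, [Ni²⁺] in the denominator gives [Ni²⁺] = 0.0093 M.

0.0093 M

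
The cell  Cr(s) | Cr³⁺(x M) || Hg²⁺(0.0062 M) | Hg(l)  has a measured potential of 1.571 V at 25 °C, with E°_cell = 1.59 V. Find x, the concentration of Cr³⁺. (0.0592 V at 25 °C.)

0.0045 M

From the Nernst equation, log Q = n(E° − E)/0.0592 = 6(1.59 − 1.571)/0.0592 = 1.926, so Q = 84.3.
With Q = [Cr³⁺]^2/[Hg²⁺]^3 and the known concentrations, [Cr³⁺]^2 in the numerator gives [Cr³⁺] = 0.0045 M.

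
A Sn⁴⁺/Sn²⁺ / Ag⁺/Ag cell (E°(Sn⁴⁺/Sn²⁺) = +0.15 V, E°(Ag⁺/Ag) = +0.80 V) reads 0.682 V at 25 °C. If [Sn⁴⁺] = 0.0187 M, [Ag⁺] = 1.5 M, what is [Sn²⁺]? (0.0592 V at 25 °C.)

From the Nernst equation, log Q = n(E° − E)/0.0592 = 2(0.65 − 0.682)/0.0592 = -1.081, so Q = 0.0830.
With Q = [Sn⁴⁺]/([Sn²⁺]·[Ag⁺]^2) and the known concentrations, [Sn²⁺] in the denominator gives [Sn²⁺] = 0.1 M.

0.1 M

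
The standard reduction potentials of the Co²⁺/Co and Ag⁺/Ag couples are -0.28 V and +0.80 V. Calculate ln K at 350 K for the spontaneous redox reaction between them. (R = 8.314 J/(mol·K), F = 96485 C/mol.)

E°_cell = +0.80 − (-0.28) = 1.08 V, with n = 2 electrons transferred.
At equilibrium E = 0, so the Nernst equation gives ln K = nFE°/RT = (2)(96485)(1.08)/((8.314)(350)) = 71.62.

ln K = 71.6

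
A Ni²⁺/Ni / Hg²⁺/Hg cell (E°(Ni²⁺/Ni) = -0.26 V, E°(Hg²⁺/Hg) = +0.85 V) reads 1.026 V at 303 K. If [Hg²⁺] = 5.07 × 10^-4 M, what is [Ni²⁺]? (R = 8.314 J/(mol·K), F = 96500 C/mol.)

0.32 M

From the Nernst equation, ln Q = nF(E° − E)/RT = 2×96500×(1.11 − 1.026)/(8.314×303) = 6.436, so Q = 624.
With Q = [Ni²⁺]/[Hg²⁺] and the known concentrations, [Ni²⁺] in the numerator gives [Ni²⁺] = 0.32 M.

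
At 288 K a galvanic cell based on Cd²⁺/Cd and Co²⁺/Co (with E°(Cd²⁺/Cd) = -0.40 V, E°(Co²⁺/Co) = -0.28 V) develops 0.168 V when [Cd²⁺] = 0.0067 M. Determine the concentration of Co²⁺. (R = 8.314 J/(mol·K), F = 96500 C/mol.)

From the Nernst equation, ln Q = nF(E° − E)/RT = 2×96500×(0.12 − 0.168)/(8.314×288) = -3.869, so Q = 0.0209.
With Q = [Cd²⁺]/[Co²⁺] and the known concentrations, [Co²⁺] in the denominator gives [Co²⁺] = 0.32 M.

0.32 M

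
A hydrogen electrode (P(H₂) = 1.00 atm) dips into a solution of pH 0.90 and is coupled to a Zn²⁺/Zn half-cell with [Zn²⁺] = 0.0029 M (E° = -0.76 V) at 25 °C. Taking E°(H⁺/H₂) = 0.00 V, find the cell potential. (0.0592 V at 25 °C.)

0.78 V

The hydrogen couple is the cathode, so E°_cell = 0.76 V; n = 2.
[H⁺] = 10^(−0.90) = 0.13 M, and Q = [Zn²⁺]·P(H₂) / [H⁺]^2 = 0.183.
E = E° − (0.0592/2) log Q = 0.76 − (0.0592/2)(-0.738) = 0.782 V.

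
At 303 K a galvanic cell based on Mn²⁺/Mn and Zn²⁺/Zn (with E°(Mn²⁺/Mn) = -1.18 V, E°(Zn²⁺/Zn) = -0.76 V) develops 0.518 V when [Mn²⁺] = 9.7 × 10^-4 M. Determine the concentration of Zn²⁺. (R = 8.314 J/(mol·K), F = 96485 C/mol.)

1.8 M

From the Nernst equation, ln Q = nF(E° − E)/RT = 2×96485×(0.42 − 0.518)/(8.314×303) = -7.507, so Q = 5.49 × 10^-4.
With Q = [Mn²⁺]/[Zn²⁺] and the known concentrations, [Zn²⁺] in the denominator gives [Zn²⁺] = 1.8 M.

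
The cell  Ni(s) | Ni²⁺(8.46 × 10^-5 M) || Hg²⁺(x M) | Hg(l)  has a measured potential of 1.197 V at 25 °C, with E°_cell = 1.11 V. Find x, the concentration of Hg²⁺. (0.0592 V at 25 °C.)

0.074 M

From the Nernst equation, log Q = n(E° − E)/0.0592 = 2(1.11 − 1.197)/0.0592 = -2.939, so Q = 0.00115.
With Q = [Ni²⁺]/[Hg²⁺] and the known concentrations, [Hg²⁺] in the denominator gives [Hg²⁺] = 0.074 M.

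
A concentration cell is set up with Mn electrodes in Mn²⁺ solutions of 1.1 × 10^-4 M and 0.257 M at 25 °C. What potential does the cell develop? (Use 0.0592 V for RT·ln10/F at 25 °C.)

Both half-cells are Mn²⁺/Mn, so E°_cell = 0. The concentrated side is the cathode; the cell reaction moves Mn²⁺ from high to low concentration with n = 2.
Q = [Mn²⁺]_dilute/[Mn²⁺]_conc = 1.1 × 10^-4/0.257 = 4.28 × 10^-4.
E = 0 − (0.0592/2) log Q = −(0.0592/2)(-3.369) = 0.0997 V.

0.100 V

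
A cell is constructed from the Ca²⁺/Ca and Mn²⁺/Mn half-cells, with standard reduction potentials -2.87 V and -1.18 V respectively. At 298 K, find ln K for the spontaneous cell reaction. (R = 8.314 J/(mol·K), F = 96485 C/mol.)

E°_cell = -1.18 − (-2.87) = 1.69 V, with n = 2 electrons transferred.
At equilibrium E = 0, so the Nernst equation gives ln K = nFE°/RT = (2)(96485)(1.69)/((8.314)(298)) = 131.63.

ln K = 131.6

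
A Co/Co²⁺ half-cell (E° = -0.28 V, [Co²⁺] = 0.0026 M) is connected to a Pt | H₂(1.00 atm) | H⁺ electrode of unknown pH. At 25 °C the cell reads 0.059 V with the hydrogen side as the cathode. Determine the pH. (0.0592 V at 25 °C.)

E°_cell = 0.28 V and n = 2.
log Q = n(E° − E)/0.0592 = 2×(0.28 − 0.059)/0.0592 = 7.466.
With Q = [Co²⁺]·P(H₂) / [H⁺]^2, solving for [H⁺] gives log[H⁺] = -5.026, so pH = 5.03.

pH = 5.03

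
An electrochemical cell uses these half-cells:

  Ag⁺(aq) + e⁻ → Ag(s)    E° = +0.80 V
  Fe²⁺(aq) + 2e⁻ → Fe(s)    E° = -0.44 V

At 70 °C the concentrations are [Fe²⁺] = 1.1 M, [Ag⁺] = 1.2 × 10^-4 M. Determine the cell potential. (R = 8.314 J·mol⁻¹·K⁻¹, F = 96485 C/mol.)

The Ag⁺/Ag couple has the higher reduction potential and acts as the cathode, so E°_cell = +0.80 − (-0.44) = 1.24 V.
Balancing electrons gives n = 2; the reaction quotient is Q = [Fe²⁺]/[Ag⁺]^2 = 7.64 × 10^7.
E = E° − (RT/nF) ln Q = 1.24 − (8.314×343)/(2×96485) × (18.151) = 1.240 − 0.268 = 0.972 V.

0.972 V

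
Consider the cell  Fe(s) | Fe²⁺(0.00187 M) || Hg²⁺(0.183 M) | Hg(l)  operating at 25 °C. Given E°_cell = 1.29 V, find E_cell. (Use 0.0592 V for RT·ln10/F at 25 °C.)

1.35 V

Balancing electrons gives n = 2; the reaction quotient is Q = [Fe²⁺]/[Hg²⁺] = 0.0102.
At 25 °C, E = E° − (0.0592/n) log Q = 1.29 − (0.0592/2)(-1.991) = 1.290 + 0.059 = 1.349 V.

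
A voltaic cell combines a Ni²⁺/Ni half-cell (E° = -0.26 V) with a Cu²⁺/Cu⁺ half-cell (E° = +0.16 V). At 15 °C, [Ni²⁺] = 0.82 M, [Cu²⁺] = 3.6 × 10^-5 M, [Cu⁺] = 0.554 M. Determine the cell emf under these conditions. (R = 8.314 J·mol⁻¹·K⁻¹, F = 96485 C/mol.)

The Cu²⁺/Cu⁺ couple has the higher reduction potential and acts as the cathode, so E°_cell = +0.16 − (-0.26) = 0.42 V.
Balancing electrons gives n = 2; the reaction quotient is Q = [Ni²⁺]·[Cu⁺]^2/[Cu²⁺]^2 = 1.94 × 10^8.
E = E° − (RT/nF) ln Q = 0.42 − (8.314×288)/(2×96485) × (19.084) = 0.420 − 0.237 = 0.183 V.

0.183 V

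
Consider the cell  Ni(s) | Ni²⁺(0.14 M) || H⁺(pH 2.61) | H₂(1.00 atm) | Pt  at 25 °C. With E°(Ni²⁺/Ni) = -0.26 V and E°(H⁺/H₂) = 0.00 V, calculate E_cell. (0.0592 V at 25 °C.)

0.13 V

The hydrogen couple is the cathode, so E°_cell = 0.26 V; n = 2.
[H⁺] = 10^(−2.61) = 0.0025 M, and Q = [Ni²⁺]·P(H₂) / [H⁺]^2 = 2.32 × 10^4.
E = E° − (0.0592/2) log Q = 0.26 − (0.0592/2)(4.366) = 0.131 V.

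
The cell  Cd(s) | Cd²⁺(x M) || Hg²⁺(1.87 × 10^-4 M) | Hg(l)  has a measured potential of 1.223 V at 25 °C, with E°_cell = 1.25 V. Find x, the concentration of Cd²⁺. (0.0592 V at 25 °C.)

From the Nernst equation, log Q = n(E° − E)/0.0592 = 2(1.25 − 1.223)/0.0592 = 0.912, so Q = 8.17.
With Q = [Cd²⁺]/[Hg²⁺] and the known concentrations, [Cd²⁺] in the numerator gives [Cd²⁺] = 0.0015 M.

0.0015 M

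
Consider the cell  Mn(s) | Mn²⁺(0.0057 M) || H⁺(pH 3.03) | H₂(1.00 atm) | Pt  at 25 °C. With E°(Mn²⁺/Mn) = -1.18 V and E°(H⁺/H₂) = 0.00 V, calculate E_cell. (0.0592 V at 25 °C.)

1.07 V

The hydrogen couple is the cathode, so E°_cell = 1.18 V; n = 2.
[H⁺] = 10^(−3.03) = 9.3 × 10^-4 M, and Q = [Mn²⁺]·P(H₂) / [H⁺]^2 = 6540.
E = E° − (0.0592/2) log Q = 1.18 − (0.0592/2)(3.816) = 1.067 V.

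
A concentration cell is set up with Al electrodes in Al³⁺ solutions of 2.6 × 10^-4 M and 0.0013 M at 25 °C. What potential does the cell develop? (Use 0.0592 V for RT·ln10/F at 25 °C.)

Both half-cells are Al³⁺/Al, so E°_cell = 0. The concentrated side is the cathode; the cell reaction moves Al³⁺ from high to low concentration with n = 3.
Q = [Al³⁺]_dilute/[Al³⁺]_conc = 2.6 × 10^-4/0.0013 = 0.200.
E = 0 − (0.0592/3) log Q = −(0.0592/3)(-0.699) = 0.0138 V.

0.014 V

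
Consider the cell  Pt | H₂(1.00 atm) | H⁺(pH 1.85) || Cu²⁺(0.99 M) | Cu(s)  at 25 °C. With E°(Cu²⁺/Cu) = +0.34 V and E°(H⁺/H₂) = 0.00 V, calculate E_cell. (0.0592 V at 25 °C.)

0.45 V

The Cu²⁺/Cu couple is the cathode, so E°_cell = 0.34 V; n = 2.
[H⁺] = 10^(−1.85) = 0.014 M, and Q = [H⁺]^2 / ([Cu²⁺]·P(H₂)) = 2.02 × 10^-4.
E = E° − (0.0592/2) log Q = 0.34 − (0.0592/2)(-3.696) = 0.449 V.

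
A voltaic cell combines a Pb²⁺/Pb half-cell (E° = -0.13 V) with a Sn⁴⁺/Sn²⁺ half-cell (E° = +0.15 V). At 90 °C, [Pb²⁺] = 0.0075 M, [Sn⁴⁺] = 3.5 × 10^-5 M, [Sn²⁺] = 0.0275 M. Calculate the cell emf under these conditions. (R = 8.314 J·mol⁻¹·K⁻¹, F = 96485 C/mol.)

0.252 V

The Sn⁴⁺/Sn²⁺ couple has the higher reduction potential and acts as the cathode, so E°_cell = +0.15 − (-0.13) = 0.28 V.
Balancing electrons gives n = 2; the reaction quotient is Q = [Pb²⁺]·[Sn²⁺]/[Sn⁴⁺] = 5.89.
E = E° − (RT/nF) ln Q = 0.28 − (8.314×363)/(2×96485) × (1.774) = 0.280 − 0.028 = 0.252 V.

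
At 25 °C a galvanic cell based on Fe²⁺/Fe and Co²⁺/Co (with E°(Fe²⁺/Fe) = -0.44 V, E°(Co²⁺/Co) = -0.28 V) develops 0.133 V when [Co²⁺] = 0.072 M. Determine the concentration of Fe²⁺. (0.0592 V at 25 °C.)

0.59 M

From the Nernst equation, log Q = n(E° − E)/0.0592 = 2(0.16 − 0.133)/0.0592 = 0.912, so Q = 8.17.
With Q = [Fe²⁺]/[Co²⁺] and the known concentrations, [Fe²⁺] in the numerator gives [Fe²⁺] = 0.59 M.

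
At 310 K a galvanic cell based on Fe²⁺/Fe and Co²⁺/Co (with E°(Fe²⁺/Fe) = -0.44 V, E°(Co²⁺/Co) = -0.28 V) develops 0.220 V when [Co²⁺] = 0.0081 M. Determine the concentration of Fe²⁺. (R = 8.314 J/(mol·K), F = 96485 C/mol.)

9.1 × 10^-5 M

From the Nernst equation, ln Q = nF(E° − E)/RT = 2×96485×(0.16 − 0.220)/(8.314×310) = -4.492, so Q = 0.0112.
With Q = [Fe²⁺]/[Co²⁺] and the known concentrations, [Fe²⁺] in the numerator gives [Fe²⁺] = 9.1 × 10^-5 M.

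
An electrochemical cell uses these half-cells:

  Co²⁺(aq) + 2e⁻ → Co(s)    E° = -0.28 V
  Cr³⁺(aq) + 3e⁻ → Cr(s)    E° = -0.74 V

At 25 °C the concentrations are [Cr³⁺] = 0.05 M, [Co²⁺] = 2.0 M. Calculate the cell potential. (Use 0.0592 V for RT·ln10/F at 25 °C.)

0.495 V

The Co²⁺/Co couple has the higher reduction potential and acts as the cathode, so E°_cell = -0.28 − (-0.74) = 0.46 V.
Balancing electrons gives n = 6; the reaction quotient is Q = [Cr³⁺]^2/[Co²⁺]^3 = 3.13 × 10^-4.
At 25 °C, E = E° − (0.0592/n) log Q = 0.46 − (0.0592/6)(-3.505) = 0.460 + 0.035 = 0.495 V.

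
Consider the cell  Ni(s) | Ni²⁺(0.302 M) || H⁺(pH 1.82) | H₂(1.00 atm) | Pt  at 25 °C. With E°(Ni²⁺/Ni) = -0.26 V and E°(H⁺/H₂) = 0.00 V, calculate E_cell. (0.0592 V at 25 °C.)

0.17 V

The hydrogen couple is the cathode, so E°_cell = 0.26 V; n = 2.
[H⁺] = 10^(−1.82) = 0.015 M, and Q = [Ni²⁺]·P(H₂) / [H⁺]^2 = 1320.
E = E° − (0.0592/2) log Q = 0.26 − (0.0592/2)(3.120) = 0.168 V.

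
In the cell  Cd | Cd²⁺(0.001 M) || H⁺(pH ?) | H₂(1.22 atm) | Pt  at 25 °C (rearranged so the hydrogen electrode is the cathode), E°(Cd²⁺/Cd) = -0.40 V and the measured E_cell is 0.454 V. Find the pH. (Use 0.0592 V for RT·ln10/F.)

pH = 0.54

E°_cell = 0.40 V and n = 2.
log Q = n(E° − E)/0.0592 = 2×(0.40 − 0.454)/0.0592 = -1.824.
With Q = [Cd²⁺]·P(H₂) / [H⁺]^2, solving for [H⁺] gives log[H⁺] = -0.545, so pH = 0.54.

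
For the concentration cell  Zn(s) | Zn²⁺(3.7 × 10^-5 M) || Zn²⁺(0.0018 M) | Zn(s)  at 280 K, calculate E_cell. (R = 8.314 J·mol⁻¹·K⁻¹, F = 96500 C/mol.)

0.047 V

Both half-cells are Zn²⁺/Zn, so E°_cell = 0. The concentrated side is the cathode; the cell reaction moves Zn²⁺ from high to low concentration with n = 2.
Q = [Zn²⁺]_dilute/[Zn²⁺]_conc = 3.7 × 10^-5/0.0018 = 0.0206.
E = 0 − (RT/nF) ln Q = −((8.314×280)/(2×96500))(-3.885) = 0.0469 V.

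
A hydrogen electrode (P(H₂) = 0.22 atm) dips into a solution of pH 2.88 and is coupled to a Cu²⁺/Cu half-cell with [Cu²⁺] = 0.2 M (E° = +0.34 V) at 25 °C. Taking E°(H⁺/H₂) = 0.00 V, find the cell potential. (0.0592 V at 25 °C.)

The Cu²⁺/Cu couple is the cathode, so E°_cell = 0.34 V; n = 2.
[H⁺] = 10^(−2.88) = 0.0013 M, and Q = [H⁺]^2 / ([Cu²⁺]·P(H₂)) = 3.95 × 10^-5.
E = E° − (0.0592/2) log Q = 0.34 − (0.0592/2)(-4.403) = 0.470 V.

0.47 V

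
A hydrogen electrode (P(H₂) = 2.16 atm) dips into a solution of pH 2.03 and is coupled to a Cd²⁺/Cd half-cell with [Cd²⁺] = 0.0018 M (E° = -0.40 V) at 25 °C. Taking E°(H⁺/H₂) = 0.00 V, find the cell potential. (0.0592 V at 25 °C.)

The hydrogen couple is the cathode, so E°_cell = 0.40 V; n = 2.
[H⁺] = 10^(−2.03) = 0.0093 M, and Q = [Cd²⁺]·P(H₂) / [H⁺]^2 = 44.6.
E = E° − (0.0592/2) log Q = 0.40 − (0.0592/2)(1.650) = 0.351 V.

0.35 V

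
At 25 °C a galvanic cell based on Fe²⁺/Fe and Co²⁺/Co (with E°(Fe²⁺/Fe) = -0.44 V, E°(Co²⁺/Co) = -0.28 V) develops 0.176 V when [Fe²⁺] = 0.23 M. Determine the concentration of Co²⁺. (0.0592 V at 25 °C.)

From the Nernst equation, log Q = n(E° − E)/0.0592 = 2(0.16 − 0.176)/0.0592 = -0.541, so Q = 0.288.
With Q = [Fe²⁺]/[Co²⁺] and the known concentrations, [Co²⁺] in the denominator gives [Co²⁺] = 0.8 M.

0.8 M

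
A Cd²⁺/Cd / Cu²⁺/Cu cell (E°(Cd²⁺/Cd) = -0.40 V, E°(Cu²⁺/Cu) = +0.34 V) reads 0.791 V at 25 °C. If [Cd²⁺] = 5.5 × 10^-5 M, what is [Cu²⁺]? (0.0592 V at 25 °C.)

0.0029 M

From the Nernst equation, log Q = n(E° − E)/0.0592 = 2(0.74 − 0.791)/0.0592 = -1.723, so Q = 0.0189.
With Q = [Cd²⁺]/[Cu²⁺] and the known concentrations, [Cu²⁺] in the denominator gives [Cu²⁺] = 0.0029 M.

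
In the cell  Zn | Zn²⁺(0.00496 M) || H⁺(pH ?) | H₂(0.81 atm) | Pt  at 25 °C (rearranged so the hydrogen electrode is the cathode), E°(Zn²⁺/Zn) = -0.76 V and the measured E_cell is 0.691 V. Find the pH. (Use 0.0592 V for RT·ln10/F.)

E°_cell = 0.76 V and n = 2.
log Q = n(E° − E)/0.0592 = 2×(0.76 − 0.691)/0.0592 = 2.331.
With Q = [Zn²⁺]·P(H₂) / [H⁺]^2, solving for [H⁺] gives log[H⁺] = -2.364, so pH = 2.36.

pH = 2.36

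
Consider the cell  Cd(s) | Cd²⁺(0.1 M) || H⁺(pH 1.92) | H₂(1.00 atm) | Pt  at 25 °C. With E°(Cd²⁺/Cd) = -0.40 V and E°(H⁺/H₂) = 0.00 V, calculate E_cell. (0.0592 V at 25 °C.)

0.32 V

The hydrogen couple is the cathode, so E°_cell = 0.40 V; n = 2.
[H⁺] = 10^(−1.92) = 0.012 M, and Q = [Cd²⁺]·P(H₂) / [H⁺]^2 = 692.
E = E° − (0.0592/2) log Q = 0.40 − (0.0592/2)(2.840) = 0.316 V.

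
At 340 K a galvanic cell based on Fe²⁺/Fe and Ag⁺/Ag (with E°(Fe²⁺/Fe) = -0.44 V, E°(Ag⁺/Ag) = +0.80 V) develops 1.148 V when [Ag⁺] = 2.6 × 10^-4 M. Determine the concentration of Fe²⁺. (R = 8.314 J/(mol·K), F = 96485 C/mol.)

3.6 × 10^-5 M

From the Nernst equation, ln Q = nF(E° − E)/RT = 2×96485×(1.24 − 1.148)/(8.314×340) = 6.280, so Q = 534.
With Q = [Fe²⁺]/[Ag⁺]^2 and the known concentrations, [Fe²⁺] in the numerator gives [Fe²⁺] = 3.6 × 10^-5 M.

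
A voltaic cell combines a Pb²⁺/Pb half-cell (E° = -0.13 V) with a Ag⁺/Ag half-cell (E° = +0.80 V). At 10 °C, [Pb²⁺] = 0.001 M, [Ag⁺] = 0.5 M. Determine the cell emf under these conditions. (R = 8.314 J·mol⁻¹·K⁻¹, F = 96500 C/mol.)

The Ag⁺/Ag couple has the higher reduction potential and acts as the cathode, so E°_cell = +0.80 − (-0.13) = 0.93 V.
Balancing electrons gives n = 2; the reaction quotient is Q = [Pb²⁺]/[Ag⁺]^2 = 0.00400.
E = E° − (RT/nF) ln Q = 0.93 − (8.314×283)/(2×96500) × (-5.521) = 0.930 + 0.067 = 0.997 V.

0.997 V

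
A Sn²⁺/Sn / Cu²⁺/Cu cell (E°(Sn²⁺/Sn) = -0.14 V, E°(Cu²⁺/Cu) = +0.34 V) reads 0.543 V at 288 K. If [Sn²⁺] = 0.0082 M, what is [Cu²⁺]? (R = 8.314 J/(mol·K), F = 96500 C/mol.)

From the Nernst equation, ln Q = nF(E° − E)/RT = 2×96500×(0.48 − 0.543)/(8.314×288) = -5.078, so Q = 0.00623.
With Q = [Sn²⁺]/[Cu²⁺] and the known concentrations, [Cu²⁺] in the denominator gives [Cu²⁺] = 1.3 M.

1.3 M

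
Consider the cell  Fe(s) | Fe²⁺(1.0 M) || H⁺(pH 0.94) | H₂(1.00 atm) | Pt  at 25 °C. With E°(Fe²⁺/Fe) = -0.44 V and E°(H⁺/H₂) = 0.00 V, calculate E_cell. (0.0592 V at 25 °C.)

0.38 V

The hydrogen couple is the cathode, so E°_cell = 0.44 V; n = 2.
[H⁺] = 10^(−0.94) = 0.11 M, and Q = [Fe²⁺]·P(H₂) / [H⁺]^2 = 75.9.
E = E° − (0.0592/2) log Q = 0.44 − (0.0592/2)(1.880) = 0.384 V.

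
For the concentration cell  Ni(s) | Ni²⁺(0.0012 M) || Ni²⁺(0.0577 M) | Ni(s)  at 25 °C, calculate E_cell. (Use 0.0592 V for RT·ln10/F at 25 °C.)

0.050 V

Both half-cells are Ni²⁺/Ni, so E°_cell = 0. The concentrated side is the cathode; the cell reaction moves Ni²⁺ from high to low concentration with n = 2.
Q = [Ni²⁺]_dilute/[Ni²⁺]_conc = 0.0012/0.0577 = 0.0208.
E = 0 − (0.0592/2) log Q = −(0.0592/2)(-1.682) = 0.0498 V.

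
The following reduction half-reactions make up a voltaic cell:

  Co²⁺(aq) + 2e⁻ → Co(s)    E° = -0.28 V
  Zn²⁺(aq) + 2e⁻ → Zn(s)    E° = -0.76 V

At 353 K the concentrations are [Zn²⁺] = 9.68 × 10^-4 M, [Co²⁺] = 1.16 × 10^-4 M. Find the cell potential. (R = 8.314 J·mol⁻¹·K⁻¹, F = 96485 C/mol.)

0.448 V

The Co²⁺/Co couple has the higher reduction potential and acts as the cathode, so E°_cell = -0.28 − (-0.76) = 0.48 V.
Balancing electrons gives n = 2; the reaction quotient is Q = [Zn²⁺]/[Co²⁺] = 8.34.
E = E° − (RT/nF) ln Q = 0.48 − (8.314×353)/(2×96485) × (2.122) = 0.480 − 0.032 = 0.448 V.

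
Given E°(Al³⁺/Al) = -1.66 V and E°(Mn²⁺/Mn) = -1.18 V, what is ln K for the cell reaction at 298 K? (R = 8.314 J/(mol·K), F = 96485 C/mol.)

ln K = 112.2

E°_cell = -1.18 − (-1.66) = 0.48 V, with n = 6 electrons transferred.
At equilibrium E = 0, so the Nernst equation gives ln K = nFE°/RT = (6)(96485)(0.48)/((8.314)(298)) = 112.16.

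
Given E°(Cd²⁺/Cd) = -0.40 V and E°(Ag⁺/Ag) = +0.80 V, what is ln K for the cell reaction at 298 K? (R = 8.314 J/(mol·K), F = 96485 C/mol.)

ln K = 93.5

E°_cell = +0.80 − (-0.40) = 1.20 V, with n = 2 electrons transferred.
At equilibrium E = 0, so the Nernst equation gives ln K = nFE°/RT = (2)(96485)(1.20)/((8.314)(298)) = 93.46.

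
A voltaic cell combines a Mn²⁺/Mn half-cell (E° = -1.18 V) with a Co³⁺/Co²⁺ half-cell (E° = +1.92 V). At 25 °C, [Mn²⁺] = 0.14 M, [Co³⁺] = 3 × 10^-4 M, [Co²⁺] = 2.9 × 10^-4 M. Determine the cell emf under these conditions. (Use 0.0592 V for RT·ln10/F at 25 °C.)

The Co³⁺/Co²⁺ couple has the higher reduction potential and acts as the cathode, so E°_cell = +1.92 − (-1.18) = 3.10 V.
Balancing electrons gives n = 2; the reaction quotient is Q = [Mn²⁺]·[Co²⁺]^2/[Co³⁺]^2 = 0.131.
At 25 °C, E = E° − (0.0592/n) log Q = 3.10 − (0.0592/2)(-0.883) = 3.100 + 0.026 = 3.126 V.

3.13 V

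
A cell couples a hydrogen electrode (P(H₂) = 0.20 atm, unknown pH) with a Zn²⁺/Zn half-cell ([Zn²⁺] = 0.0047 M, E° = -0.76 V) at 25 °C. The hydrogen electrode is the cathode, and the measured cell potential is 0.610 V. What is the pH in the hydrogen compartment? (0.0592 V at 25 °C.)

pH = 4.05

E°_cell = 0.76 V and n = 2.
log Q = n(E° − E)/0.0592 = 2×(0.76 − 0.610)/0.0592 = 5.068.
With Q = [Zn²⁺]·P(H₂) / [H⁺]^2, solving for [H⁺] gives log[H⁺] = -4.047, so pH = 4.05.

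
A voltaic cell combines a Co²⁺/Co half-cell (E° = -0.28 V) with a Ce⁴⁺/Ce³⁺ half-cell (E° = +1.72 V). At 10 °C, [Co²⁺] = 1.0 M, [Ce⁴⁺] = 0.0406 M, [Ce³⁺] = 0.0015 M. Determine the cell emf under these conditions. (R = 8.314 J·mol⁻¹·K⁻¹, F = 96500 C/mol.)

2.08 V

The Ce⁴⁺/Ce³⁺ couple has the higher reduction potential and acts as the cathode, so E°_cell = +1.72 − (-0.28) = 2.00 V.
Balancing electrons gives n = 2; the reaction quotient is Q = [Co²⁺]·[Ce³⁺]^2/[Ce⁴⁺]^2 = 0.00136.
E = E° − (RT/nF) ln Q = 2.00 − (8.314×283)/(2×96500) × (-6.597) = 2.000 + 0.080 = 2.080 V.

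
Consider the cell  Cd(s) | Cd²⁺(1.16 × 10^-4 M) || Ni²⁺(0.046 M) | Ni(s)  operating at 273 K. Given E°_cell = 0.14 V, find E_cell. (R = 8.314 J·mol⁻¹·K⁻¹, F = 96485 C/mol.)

Balancing electrons gives n = 2; the reaction quotient is Q = [Cd²⁺]/[Ni²⁺] = 0.00252.
E = E° − (RT/nF) ln Q = 0.14 − (8.314×273)/(2×96485) × (-5.983) = 0.140 + 0.070 = 0.210 V.

0.210 V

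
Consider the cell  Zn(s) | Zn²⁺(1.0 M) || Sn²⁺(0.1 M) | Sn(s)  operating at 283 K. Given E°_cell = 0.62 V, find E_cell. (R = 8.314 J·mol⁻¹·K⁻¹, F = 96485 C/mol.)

Balancing electrons gives n = 2; the reaction quotient is Q = [Zn²⁺]/[Sn²⁺] = 10.0.
E = E° − (RT/nF) ln Q = 0.62 − (8.314×283)/(2×96485) × (2.303) = 0.620 − 0.028 = 0.592 V.

0.592 V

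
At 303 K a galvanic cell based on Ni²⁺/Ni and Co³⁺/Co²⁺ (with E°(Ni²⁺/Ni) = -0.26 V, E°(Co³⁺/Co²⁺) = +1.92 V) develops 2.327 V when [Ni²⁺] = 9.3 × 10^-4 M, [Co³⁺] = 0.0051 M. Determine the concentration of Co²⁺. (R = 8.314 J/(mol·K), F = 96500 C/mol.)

From the Nernst equation, ln Q = nF(E° − E)/RT = 2×96500×(2.18 − 2.327)/(8.314×303) = -11.262, so Q = 1.28 × 10^-5.
With Q = [Ni²⁺]·[Co²⁺]^2/[Co³⁺]^2 and the known concentrations, [Co²⁺]^2 in the numerator gives [Co²⁺] = 6 × 10^-4 M.

6 × 10^-4 M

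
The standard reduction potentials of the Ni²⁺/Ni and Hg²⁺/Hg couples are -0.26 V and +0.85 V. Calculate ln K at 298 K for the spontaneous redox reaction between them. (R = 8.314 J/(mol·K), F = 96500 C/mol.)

E°_cell = +0.85 − (-0.26) = 1.11 V, with n = 2 electrons transferred.
At equilibrium E = 0, so the Nernst equation gives ln K = nFE°/RT = (2)(96500)(1.11)/((8.314)(298)) = 86.47.

ln K = 86.5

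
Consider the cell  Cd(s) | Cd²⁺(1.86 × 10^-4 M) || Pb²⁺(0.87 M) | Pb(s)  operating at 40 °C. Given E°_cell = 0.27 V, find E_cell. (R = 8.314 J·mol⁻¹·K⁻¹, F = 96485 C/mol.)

Balancing electrons gives n = 2; the reaction quotient is Q = [Cd²⁺]/[Pb²⁺] = 2.14 × 10^-4.
E = E° − (RT/nF) ln Q = 0.27 − (8.314×313)/(2×96485) × (-8.451) = 0.270 + 0.114 = 0.384 V.

0.384 V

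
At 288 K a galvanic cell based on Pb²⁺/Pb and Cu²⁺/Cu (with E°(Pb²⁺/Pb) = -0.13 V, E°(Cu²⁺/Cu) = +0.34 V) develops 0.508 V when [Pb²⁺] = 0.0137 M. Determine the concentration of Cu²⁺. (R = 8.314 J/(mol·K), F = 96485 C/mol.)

0.29 M

From the Nernst equation, ln Q = nF(E° − E)/RT = 2×96485×(0.47 − 0.508)/(8.314×288) = -3.062, so Q = 0.0468.
With Q = [Pb²⁺]/[Cu²⁺] and the known concentrations, [Cu²⁺] in the denominator gives [Cu²⁺] = 0.29 M.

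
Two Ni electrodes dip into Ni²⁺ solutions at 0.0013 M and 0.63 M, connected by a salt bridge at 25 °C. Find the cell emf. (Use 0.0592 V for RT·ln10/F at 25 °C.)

Both half-cells are Ni²⁺/Ni, so E°_cell = 0. The concentrated side is the cathode; the cell reaction moves Ni²⁺ from high to low concentration with n = 2.
Q = [Ni²⁺]_dilute/[Ni²⁺]_conc = 0.0013/0.63 = 0.00206.
E = 0 − (0.0592/2) log Q = −(0.0592/2)(-2.685) = 0.0795 V.

0.079 V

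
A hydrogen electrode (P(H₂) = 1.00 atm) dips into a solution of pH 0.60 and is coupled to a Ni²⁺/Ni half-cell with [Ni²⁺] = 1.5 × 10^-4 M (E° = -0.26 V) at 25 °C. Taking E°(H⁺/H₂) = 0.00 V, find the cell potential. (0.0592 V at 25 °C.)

0.34 V

The hydrogen couple is the cathode, so E°_cell = 0.26 V; n = 2.
[H⁺] = 10^(−0.60) = 0.25 M, and Q = [Ni²⁺]·P(H₂) / [H⁺]^2 = 0.00238.
E = E° − (0.0592/2) log Q = 0.26 − (0.0592/2)(-2.624) = 0.338 V.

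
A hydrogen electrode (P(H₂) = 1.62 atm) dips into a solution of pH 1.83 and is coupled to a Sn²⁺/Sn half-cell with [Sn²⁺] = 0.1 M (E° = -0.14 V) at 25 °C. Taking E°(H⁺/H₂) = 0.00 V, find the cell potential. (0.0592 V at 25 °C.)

0.055 V

The hydrogen couple is the cathode, so E°_cell = 0.14 V; n = 2.
[H⁺] = 10^(−1.83) = 0.015 M, and Q = [Sn²⁺]·P(H₂) / [H⁺]^2 = 740.
E = E° − (0.0592/2) log Q = 0.14 − (0.0592/2)(2.870) = 0.055 V.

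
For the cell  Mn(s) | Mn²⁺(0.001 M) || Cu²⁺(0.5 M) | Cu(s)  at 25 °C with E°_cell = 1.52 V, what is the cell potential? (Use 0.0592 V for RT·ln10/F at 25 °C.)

1.60 V

Balancing electrons gives n = 2; the reaction quotient is Q = [Mn²⁺]/[Cu²⁺] = 0.00200.
At 25 °C, E = E° − (0.0592/n) log Q = 1.52 − (0.0592/2)(-2.699) = 1.520 + 0.080 = 1.600 V.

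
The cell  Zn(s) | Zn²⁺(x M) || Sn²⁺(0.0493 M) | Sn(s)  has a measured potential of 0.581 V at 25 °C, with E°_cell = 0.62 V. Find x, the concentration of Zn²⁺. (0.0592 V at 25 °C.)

1.0 M

From the Nernst equation, log Q = n(E° − E)/0.0592 = 2(0.62 − 0.581)/0.0592 = 1.318, so Q = 20.8.
With Q = [Zn²⁺]/[Sn²⁺] and the known concentrations, [Zn²⁺] in the numerator gives [Zn²⁺] = 1.0 M.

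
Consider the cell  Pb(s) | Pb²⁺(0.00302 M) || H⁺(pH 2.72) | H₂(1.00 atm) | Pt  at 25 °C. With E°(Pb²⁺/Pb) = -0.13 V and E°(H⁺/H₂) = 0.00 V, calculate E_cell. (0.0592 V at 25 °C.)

The hydrogen couple is the cathode, so E°_cell = 0.13 V; n = 2.
[H⁺] = 10^(−2.72) = 0.0019 M, and Q = [Pb²⁺]·P(H₂) / [H⁺]^2 = 832.
E = E° − (0.0592/2) log Q = 0.13 − (0.0592/2)(2.920) = 0.044 V.

0.044 V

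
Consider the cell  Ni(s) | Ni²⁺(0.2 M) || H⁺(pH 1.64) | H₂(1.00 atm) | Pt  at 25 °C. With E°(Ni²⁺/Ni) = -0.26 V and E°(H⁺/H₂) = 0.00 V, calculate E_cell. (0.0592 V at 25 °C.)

The hydrogen couple is the cathode, so E°_cell = 0.26 V; n = 2.
[H⁺] = 10^(−1.64) = 0.023 M, and Q = [Ni²⁺]·P(H₂) / [H⁺]^2 = 381.
E = E° − (0.0592/2) log Q = 0.26 − (0.0592/2)(2.581) = 0.184 V.

0.18 V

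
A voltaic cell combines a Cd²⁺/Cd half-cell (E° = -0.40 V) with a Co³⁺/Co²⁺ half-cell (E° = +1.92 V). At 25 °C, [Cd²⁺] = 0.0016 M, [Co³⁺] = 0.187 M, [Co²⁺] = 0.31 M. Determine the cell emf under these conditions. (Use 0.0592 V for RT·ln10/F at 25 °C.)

The Co³⁺/Co²⁺ couple has the higher reduction potential and acts as the cathode, so E°_cell = +1.92 − (-0.40) = 2.32 V.
Balancing electrons gives n = 2; the reaction quotient is Q = [Cd²⁺]·[Co²⁺]^2/[Co³⁺]^2 = 0.00440.
At 25 °C, E = E° − (0.0592/n) log Q = 2.32 − (0.0592/2)(-2.357) = 2.320 + 0.070 = 2.390 V.

2.39 V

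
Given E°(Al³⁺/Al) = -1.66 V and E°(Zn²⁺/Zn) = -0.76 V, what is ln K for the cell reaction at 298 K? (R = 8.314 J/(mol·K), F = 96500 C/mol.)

E°_cell = -0.76 − (-1.66) = 0.90 V, with n = 6 electrons transferred.
At equilibrium E = 0, so the Nernst equation gives ln K = nFE°/RT = (6)(96500)(0.90)/((8.314)(298)) = 210.33.

ln K = 210.3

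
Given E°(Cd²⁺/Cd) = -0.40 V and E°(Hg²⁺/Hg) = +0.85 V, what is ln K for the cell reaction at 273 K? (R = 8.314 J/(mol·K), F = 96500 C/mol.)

E°_cell = +0.85 − (-0.40) = 1.25 V, with n = 2 electrons transferred.
At equilibrium E = 0, so the Nernst equation gives ln K = nFE°/RT = (2)(96500)(1.25)/((8.314)(273)) = 106.29.

ln K = 106.3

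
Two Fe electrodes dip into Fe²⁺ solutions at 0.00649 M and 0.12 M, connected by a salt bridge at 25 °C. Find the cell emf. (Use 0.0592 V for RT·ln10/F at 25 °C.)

0.038 V

Both half-cells are Fe²⁺/Fe, so E°_cell = 0. The concentrated side is the cathode; the cell reaction moves Fe²⁺ from high to low concentration with n = 2.
Q = [Fe²⁺]_dilute/[Fe²⁺]_conc = 0.00649/0.12 = 0.0541.
E = 0 − (0.0592/2) log Q = −(0.0592/2)(-1.267) = 0.0375 V.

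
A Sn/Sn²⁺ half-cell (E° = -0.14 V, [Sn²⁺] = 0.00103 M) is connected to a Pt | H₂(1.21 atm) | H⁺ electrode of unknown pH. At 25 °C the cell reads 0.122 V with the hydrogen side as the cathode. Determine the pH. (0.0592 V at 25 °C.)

pH = 1.76

E°_cell = 0.14 V and n = 2.
log Q = n(E° − E)/0.0592 = 2×(0.14 − 0.122)/0.0592 = 0.608.
With Q = [Sn²⁺]·P(H₂) / [H⁺]^2, solving for [H⁺] gives log[H⁺] = -1.756, so pH = 1.76.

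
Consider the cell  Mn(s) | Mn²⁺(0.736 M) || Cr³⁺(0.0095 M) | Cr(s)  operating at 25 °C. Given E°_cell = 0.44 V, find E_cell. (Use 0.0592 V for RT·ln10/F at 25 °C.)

Balancing electrons gives n = 6; the reaction quotient is Q = [Mn²⁺]^3/[Cr³⁺]^2 = 4420.
At 25 °C, E = E° − (0.0592/n) log Q = 0.44 − (0.0592/6)(3.645) = 0.440 − 0.036 = 0.404 V.

0.404 V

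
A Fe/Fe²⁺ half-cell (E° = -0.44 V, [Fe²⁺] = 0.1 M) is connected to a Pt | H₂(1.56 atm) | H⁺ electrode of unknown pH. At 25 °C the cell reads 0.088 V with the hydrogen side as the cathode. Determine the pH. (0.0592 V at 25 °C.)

E°_cell = 0.44 V and n = 2.
log Q = n(E° − E)/0.0592 = 2×(0.44 − 0.088)/0.0592 = 11.892.
With Q = [Fe²⁺]·P(H₂) / [H⁺]^2, solving for [H⁺] gives log[H⁺] = -6.349, so pH = 6.35.

pH = 6.35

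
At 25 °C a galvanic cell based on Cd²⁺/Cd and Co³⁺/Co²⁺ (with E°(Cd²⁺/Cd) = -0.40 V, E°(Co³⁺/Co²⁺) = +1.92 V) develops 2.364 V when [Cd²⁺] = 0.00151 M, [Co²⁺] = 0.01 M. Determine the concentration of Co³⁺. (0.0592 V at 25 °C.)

From the Nernst equation, log Q = n(E° − E)/0.0592 = 2(2.32 − 2.364)/0.0592 = -1.486, so Q = 0.0326.
With Q = [Cd²⁺]·[Co²⁺]^2/[Co³⁺]^2 and the known concentrations, [Co³⁺]^2 in the denominator gives [Co³⁺] = 0.0022 M.

0.0022 M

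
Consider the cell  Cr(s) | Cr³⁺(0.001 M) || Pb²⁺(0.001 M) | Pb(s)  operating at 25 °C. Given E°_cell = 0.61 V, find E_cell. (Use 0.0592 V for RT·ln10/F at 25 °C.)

Balancing electrons gives n = 6; the reaction quotient is Q = [Cr³⁺]^2/[Pb²⁺]^3 = 1000.
At 25 °C, E = E° − (0.0592/n) log Q = 0.61 − (0.0592/6)(3.000) = 0.610 − 0.030 = 0.580 V.

0.580 V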